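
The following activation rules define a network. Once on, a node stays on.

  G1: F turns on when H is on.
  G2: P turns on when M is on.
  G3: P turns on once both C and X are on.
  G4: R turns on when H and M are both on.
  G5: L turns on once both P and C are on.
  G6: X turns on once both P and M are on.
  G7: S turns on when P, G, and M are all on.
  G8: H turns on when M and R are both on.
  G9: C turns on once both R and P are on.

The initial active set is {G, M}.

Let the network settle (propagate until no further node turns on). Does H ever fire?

No

H would need M and R (G8), but R never turns on.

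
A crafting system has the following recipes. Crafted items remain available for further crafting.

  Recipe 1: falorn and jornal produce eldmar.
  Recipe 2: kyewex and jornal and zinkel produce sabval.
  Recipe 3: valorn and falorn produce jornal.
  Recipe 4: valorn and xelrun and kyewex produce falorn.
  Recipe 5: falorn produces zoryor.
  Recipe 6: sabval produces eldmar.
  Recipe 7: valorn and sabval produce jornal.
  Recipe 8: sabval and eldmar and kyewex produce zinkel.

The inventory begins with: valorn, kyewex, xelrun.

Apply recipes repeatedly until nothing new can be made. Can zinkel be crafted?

No

zinkel would need sabval, eldmar, and kyewex (Recipe 8), but sabval is never obtained.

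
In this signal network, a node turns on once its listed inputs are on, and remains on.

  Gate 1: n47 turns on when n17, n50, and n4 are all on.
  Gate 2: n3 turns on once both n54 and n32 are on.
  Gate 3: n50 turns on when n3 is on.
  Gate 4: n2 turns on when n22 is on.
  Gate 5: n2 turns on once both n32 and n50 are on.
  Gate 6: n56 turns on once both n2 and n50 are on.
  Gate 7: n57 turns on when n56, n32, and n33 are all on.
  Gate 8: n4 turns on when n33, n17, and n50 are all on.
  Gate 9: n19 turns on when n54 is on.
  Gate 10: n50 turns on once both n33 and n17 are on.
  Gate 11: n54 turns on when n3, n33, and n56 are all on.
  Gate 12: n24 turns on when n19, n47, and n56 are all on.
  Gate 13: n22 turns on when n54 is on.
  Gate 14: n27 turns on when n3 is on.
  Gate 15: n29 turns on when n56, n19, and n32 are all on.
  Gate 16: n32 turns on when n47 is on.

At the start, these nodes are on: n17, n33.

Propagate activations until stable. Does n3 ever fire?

n3 would need n54 and n32 (Gate 2), but n54 never turns on.

No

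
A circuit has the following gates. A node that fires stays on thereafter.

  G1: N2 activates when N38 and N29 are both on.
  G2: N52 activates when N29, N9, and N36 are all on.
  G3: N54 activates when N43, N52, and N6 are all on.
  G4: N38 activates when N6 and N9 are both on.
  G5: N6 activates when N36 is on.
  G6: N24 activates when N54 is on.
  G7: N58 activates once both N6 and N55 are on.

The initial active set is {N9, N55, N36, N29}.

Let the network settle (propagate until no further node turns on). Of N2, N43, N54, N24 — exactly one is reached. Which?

N36 is on, so N6 activates (G5).
N6 and N9 are on, so N38 activates (G4).
G1: N38 and N29 on → N2 on.
No rule produces N43, and it is not given. N54 would need N43, N52, and N6 (G3), but N43 never turns on. N24 would need N54 (G6), but N54 never turns on.

N2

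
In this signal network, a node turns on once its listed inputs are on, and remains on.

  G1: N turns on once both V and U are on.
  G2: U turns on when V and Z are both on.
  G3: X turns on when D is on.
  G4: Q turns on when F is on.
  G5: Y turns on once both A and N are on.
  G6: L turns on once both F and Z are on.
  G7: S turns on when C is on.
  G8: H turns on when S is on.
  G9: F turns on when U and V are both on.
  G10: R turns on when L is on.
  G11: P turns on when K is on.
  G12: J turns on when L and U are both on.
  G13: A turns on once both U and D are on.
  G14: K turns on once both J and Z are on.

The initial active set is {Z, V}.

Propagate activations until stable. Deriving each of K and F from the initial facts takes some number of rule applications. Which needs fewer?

F: G2: V and Z on → U on. U and V are on, so F turns on (G9). [2 rule applications]
K: V and Z are on, so U turns on (G2). U and V are on, so F turns on (G9). G6: F and Z on → L on. L and U are on, so J turns on (G12). G14: J and Z on → K on. [5 rule applications]
F needs fewer.

F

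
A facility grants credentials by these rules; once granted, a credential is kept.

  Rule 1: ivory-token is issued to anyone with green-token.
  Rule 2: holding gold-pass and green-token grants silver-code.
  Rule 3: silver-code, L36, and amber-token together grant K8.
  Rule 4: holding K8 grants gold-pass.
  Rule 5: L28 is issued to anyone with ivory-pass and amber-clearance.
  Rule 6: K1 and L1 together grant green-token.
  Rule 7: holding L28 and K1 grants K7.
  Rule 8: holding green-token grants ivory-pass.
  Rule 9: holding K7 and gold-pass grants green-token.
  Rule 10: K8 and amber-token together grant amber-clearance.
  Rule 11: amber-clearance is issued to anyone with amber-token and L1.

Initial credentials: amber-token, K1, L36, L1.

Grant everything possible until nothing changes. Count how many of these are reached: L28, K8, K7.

Holding K1 and L1 grants green-token (Rule 6).
Holding amber-token and L1 grants amber-clearance (Rule 11).
Holding green-token grants ivory-pass (Rule 8).
Holding ivory-pass and amber-clearance grants L28 (Rule 5).
Holding L28 and K1 grants K7 (Rule 7).
L28: reached.
K8 would need silver-code, L36, and amber-token (Rule 3), but silver-code is never granted.
K7: reached.
Reached: L28 and K7 — 2 of the 3.

2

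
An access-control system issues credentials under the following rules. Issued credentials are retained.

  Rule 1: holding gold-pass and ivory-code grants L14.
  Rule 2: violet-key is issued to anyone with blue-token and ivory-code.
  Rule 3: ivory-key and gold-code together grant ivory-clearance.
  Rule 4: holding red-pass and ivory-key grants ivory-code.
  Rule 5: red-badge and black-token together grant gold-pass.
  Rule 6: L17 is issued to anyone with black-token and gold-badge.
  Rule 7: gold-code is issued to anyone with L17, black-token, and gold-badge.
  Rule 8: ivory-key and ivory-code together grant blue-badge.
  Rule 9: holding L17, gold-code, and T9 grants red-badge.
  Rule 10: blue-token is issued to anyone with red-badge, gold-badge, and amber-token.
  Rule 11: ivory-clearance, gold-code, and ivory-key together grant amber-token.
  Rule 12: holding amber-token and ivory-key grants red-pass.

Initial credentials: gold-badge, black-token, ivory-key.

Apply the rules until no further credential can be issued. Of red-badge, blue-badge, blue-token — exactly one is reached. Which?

blue-badge

Holding black-token and gold-badge grants L17 (Rule 6).
Holding L17, black-token, and gold-badge grants gold-code (Rule 7).
Holding ivory-key and gold-code grants ivory-clearance (Rule 3).
Holding ivory-clearance, gold-code, and ivory-key grants amber-token (Rule 11).
Holding amber-token and ivory-key grants red-pass (Rule 12).
Holding red-pass and ivory-key grants ivory-code (Rule 4).
Holding ivory-key and ivory-code grants blue-badge (Rule 8).
blue-token would need red-badge, gold-badge, and amber-token (Rule 10), but red-badge is never granted. red-badge would need L17, gold-code, and T9 (Rule 9), but T9 is never granted.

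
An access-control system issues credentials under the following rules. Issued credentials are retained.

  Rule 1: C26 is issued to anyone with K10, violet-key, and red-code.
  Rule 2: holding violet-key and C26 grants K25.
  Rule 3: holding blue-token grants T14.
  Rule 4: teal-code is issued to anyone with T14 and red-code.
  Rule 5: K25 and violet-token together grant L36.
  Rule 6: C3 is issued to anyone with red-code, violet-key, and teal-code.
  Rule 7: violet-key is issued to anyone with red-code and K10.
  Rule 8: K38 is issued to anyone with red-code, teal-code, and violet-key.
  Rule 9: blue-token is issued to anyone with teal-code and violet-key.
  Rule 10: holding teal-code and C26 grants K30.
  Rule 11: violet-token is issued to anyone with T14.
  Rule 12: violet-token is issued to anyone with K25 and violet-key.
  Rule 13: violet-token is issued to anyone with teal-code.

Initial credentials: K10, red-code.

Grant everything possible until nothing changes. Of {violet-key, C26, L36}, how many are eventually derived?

3

Holding red-code and K10 grants violet-key (Rule 7).
Holding K10, violet-key, and red-code grants C26 (Rule 1).
Holding violet-key and C26 grants K25 (Rule 2).
Holding K25 and violet-key grants violet-token (Rule 12).
Holding K25 and violet-token grants L36 (Rule 5).
violet-key: reached.
C26: reached.
L36: reached.
All 3 are reached.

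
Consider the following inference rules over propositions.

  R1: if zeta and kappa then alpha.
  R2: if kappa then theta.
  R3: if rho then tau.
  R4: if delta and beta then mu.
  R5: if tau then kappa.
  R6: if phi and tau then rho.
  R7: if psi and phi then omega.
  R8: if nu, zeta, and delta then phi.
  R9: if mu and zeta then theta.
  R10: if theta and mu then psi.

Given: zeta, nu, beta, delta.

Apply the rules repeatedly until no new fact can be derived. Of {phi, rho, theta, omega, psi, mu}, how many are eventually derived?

5

nu, zeta, and delta hold, so phi follows (R8).
From delta and beta, R4 gives mu.
mu and zeta hold, so theta follows (R9).
From theta and mu, R10 gives psi.
psi and phi hold, so omega follows (R7).
phi: reached.
rho would need phi and tau (R6), but tau is never established.
theta: reached.
omega: reached.
psi: reached.
mu: reached.
Reached: phi, theta, omega, psi, and mu — 5 of the 6.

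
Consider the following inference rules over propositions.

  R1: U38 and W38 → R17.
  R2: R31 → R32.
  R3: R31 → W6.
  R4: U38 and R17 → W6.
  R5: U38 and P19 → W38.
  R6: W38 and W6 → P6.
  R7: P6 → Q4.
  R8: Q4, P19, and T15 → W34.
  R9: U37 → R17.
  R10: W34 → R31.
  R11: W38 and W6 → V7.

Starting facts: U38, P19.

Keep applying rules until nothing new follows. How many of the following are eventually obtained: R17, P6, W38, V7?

4

U38 and P19 hold, so W38 follows (R5).
U38 and W38 hold, so R17 follows (R1).
From U38 and R17, R4 gives W6.
W38 and W6 hold, so V7 follows (R11).
From W38 and W6, R6 gives P6.
R17: reached.
P6: reached.
W38: reached.
V7: reached.
All 4 are reached.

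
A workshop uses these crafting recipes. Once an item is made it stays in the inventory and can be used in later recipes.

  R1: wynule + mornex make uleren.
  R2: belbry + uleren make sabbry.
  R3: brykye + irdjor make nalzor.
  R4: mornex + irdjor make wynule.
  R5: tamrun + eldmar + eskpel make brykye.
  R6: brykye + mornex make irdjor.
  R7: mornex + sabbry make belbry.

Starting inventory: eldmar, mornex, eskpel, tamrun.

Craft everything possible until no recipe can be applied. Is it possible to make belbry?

No

belbry would need mornex and sabbry (R7), but sabbry is never obtained.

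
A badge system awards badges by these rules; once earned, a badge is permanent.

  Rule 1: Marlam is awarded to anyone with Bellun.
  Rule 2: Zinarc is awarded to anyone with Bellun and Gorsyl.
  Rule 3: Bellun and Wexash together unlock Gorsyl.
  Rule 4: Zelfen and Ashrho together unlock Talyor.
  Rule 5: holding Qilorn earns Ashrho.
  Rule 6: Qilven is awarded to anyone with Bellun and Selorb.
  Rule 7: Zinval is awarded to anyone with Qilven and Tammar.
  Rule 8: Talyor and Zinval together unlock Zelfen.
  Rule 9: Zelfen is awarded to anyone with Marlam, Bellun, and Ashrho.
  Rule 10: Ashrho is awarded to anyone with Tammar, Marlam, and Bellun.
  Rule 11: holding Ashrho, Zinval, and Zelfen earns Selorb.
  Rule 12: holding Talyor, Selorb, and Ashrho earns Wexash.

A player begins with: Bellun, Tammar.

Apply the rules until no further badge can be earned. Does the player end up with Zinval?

No

Zinval would need Qilven and Tammar (Rule 7), but Qilven is never earned.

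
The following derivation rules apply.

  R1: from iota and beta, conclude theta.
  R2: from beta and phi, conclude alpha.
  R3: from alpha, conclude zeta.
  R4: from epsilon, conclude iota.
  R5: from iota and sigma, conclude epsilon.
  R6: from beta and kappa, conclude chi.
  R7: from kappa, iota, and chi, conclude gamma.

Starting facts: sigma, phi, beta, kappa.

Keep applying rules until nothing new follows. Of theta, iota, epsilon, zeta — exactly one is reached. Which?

beta and phi hold, so alpha follows (R2).
From alpha, R3 gives zeta.
epsilon would need iota and sigma (R5), but iota is never established. theta would need iota and beta (R1), but iota is never established. iota would need epsilon (R4), but epsilon is never established.

zeta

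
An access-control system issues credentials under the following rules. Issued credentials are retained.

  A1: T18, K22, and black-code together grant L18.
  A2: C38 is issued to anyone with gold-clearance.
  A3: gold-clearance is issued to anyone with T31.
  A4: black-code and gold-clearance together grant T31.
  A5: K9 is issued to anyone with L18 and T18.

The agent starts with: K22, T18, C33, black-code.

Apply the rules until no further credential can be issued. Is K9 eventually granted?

Holding T18, K22, and black-code grants L18 (A1).
Holding L18 and T18 grants K9 (A5).

Yes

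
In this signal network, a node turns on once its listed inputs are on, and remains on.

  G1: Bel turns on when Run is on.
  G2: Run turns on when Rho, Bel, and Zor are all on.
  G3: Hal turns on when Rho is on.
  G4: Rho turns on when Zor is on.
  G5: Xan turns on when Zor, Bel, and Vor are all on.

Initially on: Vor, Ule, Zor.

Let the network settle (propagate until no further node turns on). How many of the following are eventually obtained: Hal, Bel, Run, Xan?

1

Zor is on, so Rho turns on (G4).
G3: Rho on → Hal on.
Hal: reached.
Bel would need Run (G1), but Run never turns on.
Run would need Rho, Bel, and Zor (G2), but Bel never turns on.
Xan would need Zor, Bel, and Vor (G5), but Bel never turns on.
Reached: Hal — 1 of the 4.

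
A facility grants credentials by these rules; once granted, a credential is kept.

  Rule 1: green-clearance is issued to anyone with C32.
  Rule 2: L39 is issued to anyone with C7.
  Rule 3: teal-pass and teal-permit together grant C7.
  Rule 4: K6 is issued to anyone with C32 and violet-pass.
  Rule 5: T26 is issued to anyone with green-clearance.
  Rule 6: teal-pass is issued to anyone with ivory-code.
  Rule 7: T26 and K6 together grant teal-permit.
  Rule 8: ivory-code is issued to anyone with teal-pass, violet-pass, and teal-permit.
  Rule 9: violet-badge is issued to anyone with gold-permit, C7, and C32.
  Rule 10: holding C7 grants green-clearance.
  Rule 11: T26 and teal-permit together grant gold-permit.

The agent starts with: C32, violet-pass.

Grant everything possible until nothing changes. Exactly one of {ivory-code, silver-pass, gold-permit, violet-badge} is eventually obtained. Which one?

Holding C32 and violet-pass grants K6 (Rule 4).
Holding C32 grants green-clearance (Rule 1).
Holding green-clearance grants T26 (Rule 5).
Holding T26 and K6 grants teal-permit (Rule 7).
Holding T26 and teal-permit grants gold-permit (Rule 11).
violet-badge would need gold-permit, C7, and C32 (Rule 9), but C7 is never granted. No rule produces silver-pass, and it is not given. ivory-code would need teal-pass, violet-pass, and teal-permit (Rule 8), but teal-pass is never granted.

gold-permit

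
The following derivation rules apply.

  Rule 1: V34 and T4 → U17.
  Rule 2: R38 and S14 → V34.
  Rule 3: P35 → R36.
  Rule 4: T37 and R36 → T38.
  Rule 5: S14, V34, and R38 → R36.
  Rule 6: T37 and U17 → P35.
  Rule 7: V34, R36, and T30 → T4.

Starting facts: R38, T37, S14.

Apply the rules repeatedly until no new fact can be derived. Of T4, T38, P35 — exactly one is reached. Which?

R38 and S14 hold, so V34 follows (Rule 2).
S14, V34, and R38 hold, so R36 follows (Rule 5).
From T37 and R36, Rule 4 gives T38.
T4 would need V34, R36, and T30 (Rule 7), but T30 is never established. P35 would need T37 and U17 (Rule 6), but U17 is never established.

T38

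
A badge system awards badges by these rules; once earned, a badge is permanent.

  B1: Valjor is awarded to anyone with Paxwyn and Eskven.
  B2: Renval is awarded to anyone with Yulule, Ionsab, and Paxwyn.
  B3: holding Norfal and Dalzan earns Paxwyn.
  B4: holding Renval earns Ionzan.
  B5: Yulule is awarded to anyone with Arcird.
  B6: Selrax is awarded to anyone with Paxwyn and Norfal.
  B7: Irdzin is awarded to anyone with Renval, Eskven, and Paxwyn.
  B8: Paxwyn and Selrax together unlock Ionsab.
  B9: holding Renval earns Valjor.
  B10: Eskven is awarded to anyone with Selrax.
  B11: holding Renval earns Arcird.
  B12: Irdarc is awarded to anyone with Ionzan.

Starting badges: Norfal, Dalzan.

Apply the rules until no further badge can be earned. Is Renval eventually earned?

No

Renval would need Yulule, Ionsab, and Paxwyn (B2), but Yulule is never earned.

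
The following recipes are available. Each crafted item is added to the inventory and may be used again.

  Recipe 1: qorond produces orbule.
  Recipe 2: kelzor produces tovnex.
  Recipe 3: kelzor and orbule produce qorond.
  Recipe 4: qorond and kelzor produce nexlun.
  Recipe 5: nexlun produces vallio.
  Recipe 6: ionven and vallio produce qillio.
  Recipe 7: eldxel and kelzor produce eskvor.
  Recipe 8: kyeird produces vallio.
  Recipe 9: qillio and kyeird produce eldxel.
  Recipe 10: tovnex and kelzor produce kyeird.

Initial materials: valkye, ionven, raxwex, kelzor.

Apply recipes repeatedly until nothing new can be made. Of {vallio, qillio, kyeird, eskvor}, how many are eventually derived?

Using Recipe 2, kelzor makes tovnex.
Using Recipe 10, tovnex and kelzor make kyeird.
kyeird → vallio (Recipe 8).
Using Recipe 6, ionven and vallio make qillio.
Using Recipe 9, qillio and kyeird make eldxel.
Using Recipe 7, eldxel and kelzor make eskvor.
vallio: reached.
qillio: reached.
kyeird: reached.
eskvor: reached.
All 4 are reached.

4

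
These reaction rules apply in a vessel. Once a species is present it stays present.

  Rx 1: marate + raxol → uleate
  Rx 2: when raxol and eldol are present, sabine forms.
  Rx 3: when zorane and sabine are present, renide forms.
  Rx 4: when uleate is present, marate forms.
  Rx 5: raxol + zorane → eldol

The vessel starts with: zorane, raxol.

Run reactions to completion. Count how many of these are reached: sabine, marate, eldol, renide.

3

raxol and zorane present → eldol forms (Rx 5).
raxol and eldol present → sabine forms (Rx 2).
zorane and sabine present → renide forms (Rx 3).
sabine: reached.
marate would need uleate (Rx 4), but uleate never forms.
eldol: reached.
renide: reached.
Reached: sabine, eldol, and renide — 3 of the 4.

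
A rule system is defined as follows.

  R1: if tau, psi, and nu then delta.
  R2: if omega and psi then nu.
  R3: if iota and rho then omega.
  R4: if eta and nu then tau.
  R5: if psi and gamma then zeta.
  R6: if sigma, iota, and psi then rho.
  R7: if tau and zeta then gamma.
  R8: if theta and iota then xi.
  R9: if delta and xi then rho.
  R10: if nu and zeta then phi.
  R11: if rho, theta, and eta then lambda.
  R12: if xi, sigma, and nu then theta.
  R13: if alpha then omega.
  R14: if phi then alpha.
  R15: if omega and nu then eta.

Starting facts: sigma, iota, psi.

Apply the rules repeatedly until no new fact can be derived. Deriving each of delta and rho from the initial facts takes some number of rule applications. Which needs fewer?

rho: From sigma, iota, and psi, R6 gives rho. [1 rule application]
delta: From sigma, iota, and psi, R6 gives rho. iota and rho hold, so omega follows (R3). omega and psi hold, so nu follows (R2). omega and nu hold, so eta follows (R15). eta and nu hold, so tau follows (R4). From tau, psi, and nu, R1 gives delta. [6 rule applications]
rho needs fewer.

rho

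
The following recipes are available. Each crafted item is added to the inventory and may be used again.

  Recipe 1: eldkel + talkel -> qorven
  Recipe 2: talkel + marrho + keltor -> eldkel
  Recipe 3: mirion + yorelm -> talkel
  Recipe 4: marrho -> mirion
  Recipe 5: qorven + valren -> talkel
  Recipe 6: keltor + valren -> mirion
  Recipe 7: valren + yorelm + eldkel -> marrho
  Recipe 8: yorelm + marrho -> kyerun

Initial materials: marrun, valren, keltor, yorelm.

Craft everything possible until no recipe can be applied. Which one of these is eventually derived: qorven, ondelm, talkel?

Using Recipe 6, keltor and valren make mirion.
mirion + yorelm -> talkel (Recipe 3).
qorven would need eldkel and talkel (Recipe 1), but eldkel is never obtained. No rule produces ondelm, and it is not given.

talkel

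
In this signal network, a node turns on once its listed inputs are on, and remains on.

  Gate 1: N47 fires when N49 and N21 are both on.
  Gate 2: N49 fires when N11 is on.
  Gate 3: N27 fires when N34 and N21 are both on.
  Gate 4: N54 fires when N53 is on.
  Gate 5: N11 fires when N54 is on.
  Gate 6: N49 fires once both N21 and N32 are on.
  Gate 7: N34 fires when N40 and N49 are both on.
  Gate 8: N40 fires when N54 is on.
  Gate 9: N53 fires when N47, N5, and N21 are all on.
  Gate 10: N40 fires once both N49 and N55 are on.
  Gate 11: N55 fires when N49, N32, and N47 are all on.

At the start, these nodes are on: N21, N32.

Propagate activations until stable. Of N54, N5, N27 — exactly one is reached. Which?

N27

Gate 6: N21 and N32 on → N49 on.
N49 and N21 are on, so N47 fires (Gate 1).
Gate 11: N49, N32, and N47 on → N55 on.
Gate 10: N49 and N55 on → N40 on.
Gate 7: N40 and N49 on → N34 on.
N34 and N21 are on, so N27 fires (Gate 3).
No rule produces N5, and it is not given. N54 would need N53 (Gate 4), but N53 never turns on.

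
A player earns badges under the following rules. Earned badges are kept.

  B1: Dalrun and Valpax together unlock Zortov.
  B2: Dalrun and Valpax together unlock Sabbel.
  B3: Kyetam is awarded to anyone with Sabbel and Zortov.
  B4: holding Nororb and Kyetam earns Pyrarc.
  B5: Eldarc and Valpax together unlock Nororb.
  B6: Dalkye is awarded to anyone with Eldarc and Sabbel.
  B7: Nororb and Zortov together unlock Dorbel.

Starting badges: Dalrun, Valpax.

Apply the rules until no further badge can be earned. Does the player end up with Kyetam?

With Dalrun and Valpax, Sabbel is earned (B2).
With Dalrun and Valpax, Zortov is earned (B1).
With Sabbel and Zortov, Kyetam is earned (B3).

Yes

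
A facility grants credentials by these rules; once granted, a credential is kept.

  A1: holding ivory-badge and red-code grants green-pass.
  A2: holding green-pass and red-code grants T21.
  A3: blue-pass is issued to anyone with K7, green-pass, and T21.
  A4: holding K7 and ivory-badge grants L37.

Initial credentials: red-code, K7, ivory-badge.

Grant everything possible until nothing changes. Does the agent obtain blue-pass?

Holding ivory-badge and red-code grants green-pass (A1).
Holding green-pass and red-code grants T21 (A2).
Holding K7, green-pass, and T21 grants blue-pass (A3).

Yes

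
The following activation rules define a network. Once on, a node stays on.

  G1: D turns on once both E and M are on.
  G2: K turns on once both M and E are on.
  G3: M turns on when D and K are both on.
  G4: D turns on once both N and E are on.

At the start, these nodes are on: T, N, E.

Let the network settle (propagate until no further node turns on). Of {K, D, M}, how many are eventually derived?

1

G4: N and E on → D on.
K would need M and E (G2), but M never turns on.
D: reached.
M would need D and K (G3), but K never turns on.
Reached: D — 1 of the 3.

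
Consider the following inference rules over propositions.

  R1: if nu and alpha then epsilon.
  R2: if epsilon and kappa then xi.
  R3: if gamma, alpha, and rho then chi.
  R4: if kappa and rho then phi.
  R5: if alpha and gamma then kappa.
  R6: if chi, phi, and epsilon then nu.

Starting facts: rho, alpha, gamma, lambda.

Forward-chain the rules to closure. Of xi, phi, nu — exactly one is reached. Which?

From alpha and gamma, R5 gives kappa.
From kappa and rho, R4 gives phi.
nu would need chi, phi, and epsilon (R6), but epsilon is never established. xi would need epsilon and kappa (R2), but epsilon is never established.

phi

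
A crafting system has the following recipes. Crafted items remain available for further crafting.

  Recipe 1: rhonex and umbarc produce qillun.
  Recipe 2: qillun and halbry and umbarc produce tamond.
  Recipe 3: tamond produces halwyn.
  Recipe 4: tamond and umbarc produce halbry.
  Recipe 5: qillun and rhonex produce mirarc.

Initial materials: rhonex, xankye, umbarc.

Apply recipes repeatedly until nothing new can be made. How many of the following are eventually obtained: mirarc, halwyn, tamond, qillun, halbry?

2

rhonex and umbarc → qillun (Recipe 1).
qillun and rhonex → mirarc (Recipe 5).
mirarc: reached.
halwyn would need tamond (Recipe 3), but tamond is never obtained.
tamond would need qillun, halbry, and umbarc (Recipe 2), but halbry is never obtained.
qillun: reached.
halbry would need tamond and umbarc (Recipe 4), but tamond is never obtained.
Reached: mirarc and qillun — 2 of the 5.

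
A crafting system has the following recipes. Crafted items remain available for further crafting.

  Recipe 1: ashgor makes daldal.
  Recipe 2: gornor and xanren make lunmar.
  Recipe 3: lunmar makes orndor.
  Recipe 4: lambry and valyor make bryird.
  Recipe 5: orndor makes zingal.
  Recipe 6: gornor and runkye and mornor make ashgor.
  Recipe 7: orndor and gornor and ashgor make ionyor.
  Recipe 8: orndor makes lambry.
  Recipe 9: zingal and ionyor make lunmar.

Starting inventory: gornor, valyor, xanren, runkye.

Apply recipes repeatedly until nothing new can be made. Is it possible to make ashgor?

No

ashgor would need gornor, runkye, and mornor (Recipe 6), but mornor is never obtained.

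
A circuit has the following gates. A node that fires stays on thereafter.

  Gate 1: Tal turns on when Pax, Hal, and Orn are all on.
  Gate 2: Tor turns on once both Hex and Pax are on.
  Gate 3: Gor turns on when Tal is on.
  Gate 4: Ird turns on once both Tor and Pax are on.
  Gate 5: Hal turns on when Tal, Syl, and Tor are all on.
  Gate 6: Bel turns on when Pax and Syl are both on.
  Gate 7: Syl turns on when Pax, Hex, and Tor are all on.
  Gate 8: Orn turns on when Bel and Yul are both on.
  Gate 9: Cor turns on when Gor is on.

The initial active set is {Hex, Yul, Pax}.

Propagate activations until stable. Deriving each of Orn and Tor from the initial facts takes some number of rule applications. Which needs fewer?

Tor: Gate 2: Hex and Pax on → Tor on. [1 rule application]
Orn: Gate 2: Hex and Pax on → Tor on. Gate 7: Pax, Hex, and Tor on → Syl on. Gate 6: Pax and Syl on → Bel on. Bel and Yul are on, so Orn turns on (Gate 8). [4 rule applications]
Tor needs fewer.

Tor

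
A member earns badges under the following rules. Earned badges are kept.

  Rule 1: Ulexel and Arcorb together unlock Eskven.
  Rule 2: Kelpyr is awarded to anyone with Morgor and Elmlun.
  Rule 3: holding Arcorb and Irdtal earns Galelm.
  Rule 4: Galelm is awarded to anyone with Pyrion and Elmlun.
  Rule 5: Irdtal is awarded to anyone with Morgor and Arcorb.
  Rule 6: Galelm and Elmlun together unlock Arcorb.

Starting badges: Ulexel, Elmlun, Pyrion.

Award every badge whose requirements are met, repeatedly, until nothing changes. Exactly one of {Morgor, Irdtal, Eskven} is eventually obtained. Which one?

With Pyrion and Elmlun, Galelm is earned (Rule 4).
With Galelm and Elmlun, Arcorb is earned (Rule 6).
With Ulexel and Arcorb, Eskven is earned (Rule 1).
Irdtal would need Morgor and Arcorb (Rule 5), but Morgor is never earned. No rule produces Morgor, and it is not given.

Eskven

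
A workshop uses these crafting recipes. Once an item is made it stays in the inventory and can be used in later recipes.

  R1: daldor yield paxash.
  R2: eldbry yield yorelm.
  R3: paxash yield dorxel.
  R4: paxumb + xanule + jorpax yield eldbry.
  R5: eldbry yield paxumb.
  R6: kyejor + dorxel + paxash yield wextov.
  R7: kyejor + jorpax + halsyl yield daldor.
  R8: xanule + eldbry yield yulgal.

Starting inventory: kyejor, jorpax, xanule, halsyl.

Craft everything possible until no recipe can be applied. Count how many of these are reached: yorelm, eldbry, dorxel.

1

kyejor + jorpax + halsyl → daldor (R7).
daldor → paxash (R1).
Using R3, paxash makes dorxel.
yorelm would need eldbry (R2), but eldbry is never obtained.
eldbry would need paxumb, xanule, and jorpax (R4), but paxumb is never obtained.
dorxel: reached.
Reached: dorxel — 1 of the 3.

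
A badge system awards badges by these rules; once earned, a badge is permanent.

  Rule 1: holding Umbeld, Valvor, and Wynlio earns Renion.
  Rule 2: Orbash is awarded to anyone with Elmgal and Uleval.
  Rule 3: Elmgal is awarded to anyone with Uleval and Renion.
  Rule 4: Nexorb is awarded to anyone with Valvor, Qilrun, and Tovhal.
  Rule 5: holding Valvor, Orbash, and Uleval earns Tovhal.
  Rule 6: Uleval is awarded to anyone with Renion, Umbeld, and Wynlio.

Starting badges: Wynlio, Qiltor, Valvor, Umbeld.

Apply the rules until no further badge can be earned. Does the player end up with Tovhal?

With Umbeld, Valvor, and Wynlio, Renion is earned (Rule 1).
With Renion, Umbeld, and Wynlio, Uleval is earned (Rule 6).
With Uleval and Renion, Elmgal is earned (Rule 3).
With Elmgal and Uleval, Orbash is earned (Rule 2).
With Valvor, Orbash, and Uleval, Tovhal is earned (Rule 5).

Yes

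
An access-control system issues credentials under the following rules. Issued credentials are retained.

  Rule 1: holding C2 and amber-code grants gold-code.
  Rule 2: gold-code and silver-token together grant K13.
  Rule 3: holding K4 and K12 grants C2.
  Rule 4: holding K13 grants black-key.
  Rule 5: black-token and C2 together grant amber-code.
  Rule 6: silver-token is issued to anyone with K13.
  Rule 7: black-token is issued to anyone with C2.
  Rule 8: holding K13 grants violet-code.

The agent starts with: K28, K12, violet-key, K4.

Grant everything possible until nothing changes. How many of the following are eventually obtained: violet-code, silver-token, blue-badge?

violet-code would need K13 (Rule 8), but K13 is never granted.
silver-token would need K13 (Rule 6), but K13 is never granted.
No rule produces blue-badge, and it is not given.
None of the 3 are reached.

0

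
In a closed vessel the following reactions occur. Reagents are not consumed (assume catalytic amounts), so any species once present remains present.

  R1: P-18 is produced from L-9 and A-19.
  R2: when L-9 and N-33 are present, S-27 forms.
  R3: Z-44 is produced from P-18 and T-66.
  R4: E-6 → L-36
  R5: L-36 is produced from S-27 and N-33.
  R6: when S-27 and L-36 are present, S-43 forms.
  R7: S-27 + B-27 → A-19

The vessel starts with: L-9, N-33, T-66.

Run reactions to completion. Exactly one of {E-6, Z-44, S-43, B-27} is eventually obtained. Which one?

L-9 and N-33 present → S-27 forms (R2).
S-27 and N-33 present → L-36 forms (R5).
S-27 and L-36 present → S-43 forms (R6).
Z-44 would need P-18 and T-66 (R3), but P-18 never forms. No rule produces E-6, and it is not given. No rule produces B-27, and it is not given.

S-43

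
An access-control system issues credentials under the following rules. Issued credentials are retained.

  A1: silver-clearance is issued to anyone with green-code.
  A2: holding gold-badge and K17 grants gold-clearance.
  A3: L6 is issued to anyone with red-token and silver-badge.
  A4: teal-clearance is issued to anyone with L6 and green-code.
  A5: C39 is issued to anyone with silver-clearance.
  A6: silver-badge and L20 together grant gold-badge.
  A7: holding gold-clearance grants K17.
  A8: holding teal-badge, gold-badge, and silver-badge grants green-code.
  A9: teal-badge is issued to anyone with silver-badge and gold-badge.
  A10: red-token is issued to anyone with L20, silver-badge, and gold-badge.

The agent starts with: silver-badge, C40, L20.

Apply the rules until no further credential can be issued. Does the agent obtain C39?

Yes

Holding silver-badge and L20 grants gold-badge (A6).
Holding silver-badge and gold-badge grants teal-badge (A9).
Holding teal-badge, gold-badge, and silver-badge grants green-code (A8).
Holding green-code grants silver-clearance (A1).
Holding silver-clearance grants C39 (A5).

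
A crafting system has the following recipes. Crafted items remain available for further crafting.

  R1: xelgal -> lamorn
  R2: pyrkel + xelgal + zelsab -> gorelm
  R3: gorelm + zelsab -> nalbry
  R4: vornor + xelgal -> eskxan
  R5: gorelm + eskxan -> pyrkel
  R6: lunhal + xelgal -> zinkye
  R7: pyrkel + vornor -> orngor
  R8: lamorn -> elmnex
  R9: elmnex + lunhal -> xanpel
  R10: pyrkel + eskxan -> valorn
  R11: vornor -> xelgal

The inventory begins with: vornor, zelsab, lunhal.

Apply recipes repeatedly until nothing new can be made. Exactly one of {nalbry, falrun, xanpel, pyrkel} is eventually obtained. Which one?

xanpel

vornor -> xelgal (R11).
xelgal -> lamorn (R1).
lamorn -> elmnex (R8).
Using R9, elmnex and lunhal make xanpel.
pyrkel would need gorelm and eskxan (R5), but gorelm is never obtained. nalbry would need gorelm and zelsab (R3), but gorelm is never obtained. No rule produces falrun, and it is not given.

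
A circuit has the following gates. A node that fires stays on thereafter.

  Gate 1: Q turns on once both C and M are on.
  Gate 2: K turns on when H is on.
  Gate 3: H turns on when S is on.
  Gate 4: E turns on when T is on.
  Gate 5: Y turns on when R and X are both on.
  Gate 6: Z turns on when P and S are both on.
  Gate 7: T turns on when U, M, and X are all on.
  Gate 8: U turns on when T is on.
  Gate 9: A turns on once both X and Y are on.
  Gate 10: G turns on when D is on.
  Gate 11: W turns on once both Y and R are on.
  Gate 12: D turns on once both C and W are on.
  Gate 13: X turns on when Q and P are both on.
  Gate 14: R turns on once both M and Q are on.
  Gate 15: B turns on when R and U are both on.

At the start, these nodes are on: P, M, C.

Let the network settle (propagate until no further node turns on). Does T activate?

No

T would need U, M, and X (Gate 7), but U never turns on.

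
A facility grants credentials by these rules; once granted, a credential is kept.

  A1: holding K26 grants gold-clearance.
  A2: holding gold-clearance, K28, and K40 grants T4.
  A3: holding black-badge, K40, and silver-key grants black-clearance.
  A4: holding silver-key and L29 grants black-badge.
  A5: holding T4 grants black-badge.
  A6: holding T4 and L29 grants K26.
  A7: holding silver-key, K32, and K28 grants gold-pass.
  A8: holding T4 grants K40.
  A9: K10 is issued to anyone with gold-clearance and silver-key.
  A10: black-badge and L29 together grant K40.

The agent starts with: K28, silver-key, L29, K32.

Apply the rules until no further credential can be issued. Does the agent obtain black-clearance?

Holding silver-key and L29 grants black-badge (A4).
Holding black-badge and L29 grants K40 (A10).
Holding black-badge, K40, and silver-key grants black-clearance (A3).

Yes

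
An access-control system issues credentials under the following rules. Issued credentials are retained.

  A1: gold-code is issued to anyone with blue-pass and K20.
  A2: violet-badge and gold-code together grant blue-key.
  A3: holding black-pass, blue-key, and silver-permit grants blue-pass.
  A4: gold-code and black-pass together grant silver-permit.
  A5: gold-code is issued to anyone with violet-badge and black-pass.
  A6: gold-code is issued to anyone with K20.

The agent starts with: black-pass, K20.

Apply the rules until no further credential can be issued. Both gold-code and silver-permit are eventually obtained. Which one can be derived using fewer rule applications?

gold-code: Holding K20 grants gold-code (A6). [1 rule application]
silver-permit: Holding K20 grants gold-code (A6). Holding gold-code and black-pass grants silver-permit (A4). [2 rule applications]
gold-code needs fewer.

gold-code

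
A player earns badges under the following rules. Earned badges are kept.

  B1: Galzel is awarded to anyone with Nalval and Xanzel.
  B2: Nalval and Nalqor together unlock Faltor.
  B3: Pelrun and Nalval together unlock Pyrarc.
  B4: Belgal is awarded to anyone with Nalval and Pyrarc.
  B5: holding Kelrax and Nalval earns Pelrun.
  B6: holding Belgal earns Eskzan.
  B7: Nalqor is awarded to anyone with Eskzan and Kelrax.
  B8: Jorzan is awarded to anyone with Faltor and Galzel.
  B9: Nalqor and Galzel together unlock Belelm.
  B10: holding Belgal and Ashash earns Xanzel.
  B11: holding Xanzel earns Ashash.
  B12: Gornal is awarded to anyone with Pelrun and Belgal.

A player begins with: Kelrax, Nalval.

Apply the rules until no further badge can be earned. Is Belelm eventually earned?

Belelm would need Nalqor and Galzel (B9), but Galzel is never earned.

No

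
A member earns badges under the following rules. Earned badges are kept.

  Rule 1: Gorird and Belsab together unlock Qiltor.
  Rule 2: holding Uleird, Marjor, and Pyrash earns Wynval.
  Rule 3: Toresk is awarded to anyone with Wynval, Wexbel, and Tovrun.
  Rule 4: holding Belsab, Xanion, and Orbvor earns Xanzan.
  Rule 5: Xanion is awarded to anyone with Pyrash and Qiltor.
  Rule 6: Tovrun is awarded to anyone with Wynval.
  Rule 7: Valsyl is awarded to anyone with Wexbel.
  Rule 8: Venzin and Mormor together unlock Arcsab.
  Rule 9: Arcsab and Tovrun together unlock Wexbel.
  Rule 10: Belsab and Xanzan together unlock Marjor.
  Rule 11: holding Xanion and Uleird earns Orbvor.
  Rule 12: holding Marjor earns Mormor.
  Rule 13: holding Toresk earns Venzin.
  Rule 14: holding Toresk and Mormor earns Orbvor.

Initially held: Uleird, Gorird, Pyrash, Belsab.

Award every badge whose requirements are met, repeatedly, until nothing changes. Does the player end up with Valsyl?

Valsyl would need Wexbel (Rule 7), but Wexbel is never earned.

No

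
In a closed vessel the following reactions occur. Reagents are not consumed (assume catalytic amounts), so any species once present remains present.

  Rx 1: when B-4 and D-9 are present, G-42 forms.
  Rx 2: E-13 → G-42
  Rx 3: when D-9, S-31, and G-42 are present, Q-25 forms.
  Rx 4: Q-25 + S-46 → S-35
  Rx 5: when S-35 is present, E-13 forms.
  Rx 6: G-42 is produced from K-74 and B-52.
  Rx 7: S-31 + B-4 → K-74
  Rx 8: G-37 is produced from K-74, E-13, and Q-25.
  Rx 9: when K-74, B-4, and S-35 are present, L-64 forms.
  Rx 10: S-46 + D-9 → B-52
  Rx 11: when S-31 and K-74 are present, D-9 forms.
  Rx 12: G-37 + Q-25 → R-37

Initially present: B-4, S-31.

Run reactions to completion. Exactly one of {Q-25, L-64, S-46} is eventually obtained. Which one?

S-31 and B-4 present → K-74 forms (Rx 7).
S-31 and K-74 present → D-9 forms (Rx 11).
B-4 and D-9 present → G-42 forms (Rx 1).
D-9, S-31, and G-42 present → Q-25 forms (Rx 3).
No rule produces S-46, and it is not given. L-64 would need K-74, B-4, and S-35 (Rx 9), but S-35 never forms.

Q-25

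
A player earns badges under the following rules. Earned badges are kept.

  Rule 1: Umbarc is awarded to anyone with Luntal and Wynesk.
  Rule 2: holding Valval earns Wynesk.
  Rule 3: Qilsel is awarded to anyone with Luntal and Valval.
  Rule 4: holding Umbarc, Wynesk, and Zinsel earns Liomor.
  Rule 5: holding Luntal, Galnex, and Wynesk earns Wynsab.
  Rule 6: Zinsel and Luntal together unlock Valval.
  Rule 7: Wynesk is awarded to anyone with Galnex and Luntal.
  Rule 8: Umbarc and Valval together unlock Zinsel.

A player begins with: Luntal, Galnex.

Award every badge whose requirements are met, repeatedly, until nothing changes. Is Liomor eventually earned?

Liomor would need Umbarc, Wynesk, and Zinsel (Rule 4), but Zinsel is never earned.

No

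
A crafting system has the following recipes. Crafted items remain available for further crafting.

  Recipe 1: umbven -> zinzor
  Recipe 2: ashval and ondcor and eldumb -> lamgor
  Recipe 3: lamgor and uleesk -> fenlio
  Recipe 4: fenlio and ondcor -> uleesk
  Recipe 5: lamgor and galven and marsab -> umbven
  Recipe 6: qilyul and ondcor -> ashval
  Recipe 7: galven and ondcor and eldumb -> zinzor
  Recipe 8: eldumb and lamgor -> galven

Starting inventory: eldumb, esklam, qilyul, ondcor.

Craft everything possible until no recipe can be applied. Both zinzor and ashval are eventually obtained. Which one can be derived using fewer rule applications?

ashval: Using Recipe 6, qilyul and ondcor make ashval. [1 rule application]
zinzor: qilyul and ondcor -> ashval (Recipe 6). ashval and ondcor and eldumb -> lamgor (Recipe 2). eldumb and lamgor -> galven (Recipe 8). galven and ondcor and eldumb -> zinzor (Recipe 7). [4 rule applications]
ashval needs fewer.

ashval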